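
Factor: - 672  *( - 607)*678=276558912 = 2^6*3^2*7^1*113^1*607^1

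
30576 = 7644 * 4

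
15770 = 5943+9827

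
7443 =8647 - 1204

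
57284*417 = 23887428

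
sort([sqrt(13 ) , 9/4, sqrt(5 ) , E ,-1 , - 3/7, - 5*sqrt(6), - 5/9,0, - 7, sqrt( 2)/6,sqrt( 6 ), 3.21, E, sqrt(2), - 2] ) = [ - 5*sqrt(6 ), - 7, - 2,  -  1, - 5/9, - 3/7, 0,  sqrt(2 ) /6, sqrt( 2), sqrt( 5 ), 9/4, sqrt( 6 ),E,E, 3.21,  sqrt( 13)] 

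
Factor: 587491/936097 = 61^1*9631^1*936097^( - 1)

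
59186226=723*81862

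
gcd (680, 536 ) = 8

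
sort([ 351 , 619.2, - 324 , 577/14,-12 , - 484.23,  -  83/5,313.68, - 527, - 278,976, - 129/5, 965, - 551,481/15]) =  [-551, - 527, - 484.23, - 324, - 278, - 129/5, - 83/5,-12,481/15,577/14,313.68,351, 619.2,965, 976] 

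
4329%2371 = 1958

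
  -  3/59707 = -3/59707 = - 0.00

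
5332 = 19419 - 14087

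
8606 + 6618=15224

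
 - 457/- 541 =457/541 =0.84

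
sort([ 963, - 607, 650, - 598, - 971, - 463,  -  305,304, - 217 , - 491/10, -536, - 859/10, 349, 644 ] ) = [ - 971, - 607 ,-598,- 536,  -  463 , - 305 , - 217, - 859/10, - 491/10,304,349,  644,650,963] 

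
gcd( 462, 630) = 42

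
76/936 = 19/234=0.08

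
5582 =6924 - 1342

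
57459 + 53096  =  110555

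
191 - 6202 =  - 6011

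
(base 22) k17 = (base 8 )22755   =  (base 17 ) 1ga2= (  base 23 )I83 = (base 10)9709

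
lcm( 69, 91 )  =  6279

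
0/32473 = 0  =  0.00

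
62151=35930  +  26221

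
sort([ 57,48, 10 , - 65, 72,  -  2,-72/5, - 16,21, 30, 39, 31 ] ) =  [  -  65  ,-16, - 72/5, - 2, 10,  21,30, 31,  39,48, 57, 72]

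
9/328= 9/328  =  0.03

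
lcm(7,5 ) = 35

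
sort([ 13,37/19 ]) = [ 37/19,13]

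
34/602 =17/301 = 0.06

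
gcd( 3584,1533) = 7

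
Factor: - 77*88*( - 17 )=2^3*7^1*11^2*17^1 = 115192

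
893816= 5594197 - 4700381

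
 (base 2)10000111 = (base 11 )113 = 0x87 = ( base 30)4F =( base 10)135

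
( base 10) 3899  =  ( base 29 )4ID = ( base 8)7473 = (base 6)30015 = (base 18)c0b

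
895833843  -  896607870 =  - 774027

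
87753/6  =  14625  +  1/2 = 14625.50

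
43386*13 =564018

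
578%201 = 176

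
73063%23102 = 3757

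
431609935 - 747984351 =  - 316374416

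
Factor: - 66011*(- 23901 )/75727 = 3^1*11^1 * 17^1*31^1* 41^(- 1)*257^1 * 353^1*1847^(-1) = 1577728911/75727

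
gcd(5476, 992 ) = 4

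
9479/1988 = 4 + 1527/1988=4.77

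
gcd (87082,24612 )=2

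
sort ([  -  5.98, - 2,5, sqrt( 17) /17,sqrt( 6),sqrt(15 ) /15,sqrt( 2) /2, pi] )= [ - 5.98, - 2,sqrt( 17)/17, sqrt( 15)/15,sqrt( 2)/2, sqrt(6),pi,5]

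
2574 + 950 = 3524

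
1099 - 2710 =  - 1611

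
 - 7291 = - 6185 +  - 1106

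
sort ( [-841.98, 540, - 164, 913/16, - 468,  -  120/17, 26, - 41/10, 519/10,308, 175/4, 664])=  [ - 841.98, - 468, - 164, - 120/17, - 41/10, 26, 175/4,519/10, 913/16,308, 540, 664]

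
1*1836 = 1836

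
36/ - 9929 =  - 36/9929 = - 0.00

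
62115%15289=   959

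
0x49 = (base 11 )67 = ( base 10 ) 73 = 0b1001001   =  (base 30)2D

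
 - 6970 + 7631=661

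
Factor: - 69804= - 2^2* 3^2*7^1*277^1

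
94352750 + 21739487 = 116092237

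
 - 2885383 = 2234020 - 5119403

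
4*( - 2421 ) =-9684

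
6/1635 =2/545 =0.00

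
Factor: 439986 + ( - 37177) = 11^2*3329^1 =402809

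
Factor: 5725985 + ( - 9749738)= - 3^1*157^1*8543^1=- 4023753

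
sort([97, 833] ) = [ 97, 833]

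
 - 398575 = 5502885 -5901460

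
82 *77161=6327202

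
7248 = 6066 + 1182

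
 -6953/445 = -6953/445  =  -  15.62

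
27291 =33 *827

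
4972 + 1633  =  6605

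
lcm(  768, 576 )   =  2304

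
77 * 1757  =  135289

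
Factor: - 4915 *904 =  - 4443160 = -2^3 * 5^1 * 113^1*983^1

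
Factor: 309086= 2^1*154543^1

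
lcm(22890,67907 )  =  2037210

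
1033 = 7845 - 6812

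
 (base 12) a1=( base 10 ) 121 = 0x79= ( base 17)72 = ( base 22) 5B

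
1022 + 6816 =7838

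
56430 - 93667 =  - 37237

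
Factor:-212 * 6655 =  - 1410860 = - 2^2 * 5^1*11^3*53^1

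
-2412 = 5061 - 7473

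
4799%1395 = 614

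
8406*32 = 268992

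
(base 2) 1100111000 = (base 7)2255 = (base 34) o8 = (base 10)824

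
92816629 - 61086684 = 31729945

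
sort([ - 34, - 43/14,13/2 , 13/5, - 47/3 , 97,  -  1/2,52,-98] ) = [ - 98, - 34,-47/3,-43/14,  -  1/2, 13/5, 13/2,52,97]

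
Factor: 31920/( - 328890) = -56/577 = -  2^3* 7^1*577^(  -  1)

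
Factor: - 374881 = -13^1*28837^1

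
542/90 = 271/45 = 6.02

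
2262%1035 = 192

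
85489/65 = 1315+14/65 = 1315.22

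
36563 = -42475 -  - 79038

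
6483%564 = 279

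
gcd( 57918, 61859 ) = 7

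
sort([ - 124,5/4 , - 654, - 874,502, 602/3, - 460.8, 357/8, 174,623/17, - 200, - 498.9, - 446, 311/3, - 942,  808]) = [ - 942, - 874, - 654, - 498.9, - 460.8, - 446, - 200, - 124, 5/4, 623/17, 357/8, 311/3, 174,602/3 , 502, 808]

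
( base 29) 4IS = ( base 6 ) 30042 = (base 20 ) 9fe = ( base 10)3914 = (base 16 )F4A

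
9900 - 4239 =5661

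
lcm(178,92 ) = 8188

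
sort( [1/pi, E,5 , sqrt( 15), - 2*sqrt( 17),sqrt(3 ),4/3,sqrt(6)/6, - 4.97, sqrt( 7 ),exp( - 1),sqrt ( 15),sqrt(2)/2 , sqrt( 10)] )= [ - 2 * sqrt( 17 ), - 4.97,1/pi,exp( - 1 ),sqrt( 6 )/6,sqrt(2)/2,4/3, sqrt( 3 ) , sqrt( 7), E,sqrt( 10), sqrt( 15 ), sqrt( 15 ),  5]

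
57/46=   57/46 =1.24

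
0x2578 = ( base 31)9UD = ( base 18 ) 1bag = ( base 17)1g34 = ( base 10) 9592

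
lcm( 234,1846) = 16614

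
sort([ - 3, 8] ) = [ - 3, 8 ]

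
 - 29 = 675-704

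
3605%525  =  455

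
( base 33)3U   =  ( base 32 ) 41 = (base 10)129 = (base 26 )4p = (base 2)10000001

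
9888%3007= 867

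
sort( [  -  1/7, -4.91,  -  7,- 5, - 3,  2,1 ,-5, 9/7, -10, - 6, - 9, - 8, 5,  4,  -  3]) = [-10,-9,-8,- 7, - 6, - 5,  -  5, - 4.91, - 3, - 3,-1/7,  1,9/7,2,4 , 5] 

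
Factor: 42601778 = 2^1*73^1 * 109^1*2677^1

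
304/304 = 1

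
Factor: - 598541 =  - 598541^1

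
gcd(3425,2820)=5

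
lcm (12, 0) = 0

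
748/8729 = 748/8729= 0.09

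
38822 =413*94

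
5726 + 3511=9237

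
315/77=45/11  =  4.09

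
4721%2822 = 1899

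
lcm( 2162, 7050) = 162150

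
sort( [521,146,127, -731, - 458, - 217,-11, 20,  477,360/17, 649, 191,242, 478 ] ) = [ - 731, - 458, - 217, - 11 , 20,360/17,127, 146,191,242,477,478, 521,649] 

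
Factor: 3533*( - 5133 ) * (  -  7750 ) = 140545389750=2^1 *3^1 * 5^3 *29^1*31^1 * 59^1* 3533^1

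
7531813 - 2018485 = 5513328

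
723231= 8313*87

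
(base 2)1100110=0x66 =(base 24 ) 46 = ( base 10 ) 102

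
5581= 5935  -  354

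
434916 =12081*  36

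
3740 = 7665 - 3925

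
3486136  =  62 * 56228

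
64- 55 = 9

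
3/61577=3/61577 = 0.00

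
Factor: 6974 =2^1*11^1 * 317^1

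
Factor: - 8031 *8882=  - 71331342 =-  2^1* 3^1*2677^1*4441^1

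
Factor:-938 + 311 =-3^1*11^1*19^1 = - 627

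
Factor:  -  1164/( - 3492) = 3^(-1 ) = 1/3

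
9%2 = 1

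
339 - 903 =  - 564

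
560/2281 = 560/2281 =0.25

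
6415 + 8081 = 14496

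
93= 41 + 52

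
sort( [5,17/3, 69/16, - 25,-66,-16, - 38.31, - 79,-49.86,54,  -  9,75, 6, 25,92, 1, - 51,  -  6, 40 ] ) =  [ - 79, - 66, - 51,- 49.86, - 38.31,-25, - 16, - 9, - 6,1 , 69/16,5,17/3 , 6,25,  40, 54, 75, 92]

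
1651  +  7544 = 9195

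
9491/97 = 9491/97 =97.85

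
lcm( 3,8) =24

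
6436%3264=3172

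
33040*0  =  0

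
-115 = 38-153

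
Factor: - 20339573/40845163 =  - 20339573^1*40845163^( - 1) 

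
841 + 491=1332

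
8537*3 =25611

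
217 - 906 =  - 689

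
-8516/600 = -2129/150 = -14.19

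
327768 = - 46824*( - 7)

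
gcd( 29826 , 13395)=3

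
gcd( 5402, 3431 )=73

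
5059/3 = 5059/3 = 1686.33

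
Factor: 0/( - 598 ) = 0 = 0^1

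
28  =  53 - 25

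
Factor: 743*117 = 86931=3^2 * 13^1*743^1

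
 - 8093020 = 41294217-49387237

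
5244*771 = 4043124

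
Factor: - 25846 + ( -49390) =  - 75236 = - 2^2*7^1 * 2687^1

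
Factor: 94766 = 2^1*7^2*967^1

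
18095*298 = 5392310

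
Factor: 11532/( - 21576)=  - 31/58 = - 2^( - 1 )*29^(- 1) * 31^1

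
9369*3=28107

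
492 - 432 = 60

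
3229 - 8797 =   -  5568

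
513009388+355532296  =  868541684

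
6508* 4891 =31830628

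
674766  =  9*74974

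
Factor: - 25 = -5^2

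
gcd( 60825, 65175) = 75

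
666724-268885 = 397839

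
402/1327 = 402/1327 = 0.30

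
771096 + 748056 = 1519152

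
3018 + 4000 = 7018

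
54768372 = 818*66954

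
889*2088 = 1856232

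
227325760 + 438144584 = 665470344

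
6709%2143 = 280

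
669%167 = 1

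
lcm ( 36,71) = 2556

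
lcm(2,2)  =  2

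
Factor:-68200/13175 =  - 2^3*11^1*17^( - 1) = - 88/17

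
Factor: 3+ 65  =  68= 2^2 * 17^1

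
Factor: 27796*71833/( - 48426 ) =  - 2^1*3^( - 1 ) * 7^ ( - 1)*29^1*1153^(-1) * 2477^1*6949^1= - 998335034/24213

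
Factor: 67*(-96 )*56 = -360192 = - 2^8*3^1*7^1*67^1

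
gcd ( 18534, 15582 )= 6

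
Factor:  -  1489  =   - 1489^1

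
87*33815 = 2941905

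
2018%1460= 558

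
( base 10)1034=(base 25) 1g9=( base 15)48e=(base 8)2012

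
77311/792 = 77311/792 = 97.61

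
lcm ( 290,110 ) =3190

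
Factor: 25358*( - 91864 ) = - 2329487312 = - 2^4 *31^1*409^1*11483^1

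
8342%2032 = 214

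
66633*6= 399798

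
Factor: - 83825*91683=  - 7685327475 = - 3^2 * 5^2*7^1 * 61^1*167^1 * 479^1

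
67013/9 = 67013/9 = 7445.89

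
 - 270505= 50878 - 321383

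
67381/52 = 67381/52   =  1295.79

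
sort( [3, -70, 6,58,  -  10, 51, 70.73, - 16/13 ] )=[- 70,-10,-16/13, 3,6,51, 58, 70.73 ] 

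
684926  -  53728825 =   -  53043899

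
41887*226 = 9466462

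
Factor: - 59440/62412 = -20/21 = - 2^2*3^(  -  1)*5^1*7^( - 1 )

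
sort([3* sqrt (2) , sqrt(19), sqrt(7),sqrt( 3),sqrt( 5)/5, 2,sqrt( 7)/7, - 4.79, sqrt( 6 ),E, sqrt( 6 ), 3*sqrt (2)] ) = [ - 4.79, sqrt (7 ) /7, sqrt( 5) /5, sqrt(3 ), 2,sqrt(6),sqrt(6),sqrt( 7),E,3*sqrt( 2 ),  3*sqrt( 2), sqrt (19 ) ] 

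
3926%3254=672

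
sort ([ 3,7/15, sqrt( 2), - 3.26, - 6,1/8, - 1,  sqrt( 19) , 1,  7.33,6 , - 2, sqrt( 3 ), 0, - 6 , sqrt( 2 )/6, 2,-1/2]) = [ - 6, - 6,-3.26, - 2, - 1, - 1/2, 0, 1/8,sqrt( 2 ) /6, 7/15, 1, sqrt( 2), sqrt( 3), 2,3, sqrt( 19),6, 7.33] 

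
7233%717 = 63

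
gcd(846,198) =18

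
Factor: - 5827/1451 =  - 1451^( - 1)*5827^1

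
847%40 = 7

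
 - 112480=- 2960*38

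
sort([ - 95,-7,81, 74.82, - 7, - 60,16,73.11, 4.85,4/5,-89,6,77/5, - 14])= [ - 95, - 89,-60,  -  14 ,- 7,  -  7,4/5, 4.85, 6, 77/5,16,73.11,74.82, 81] 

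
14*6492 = 90888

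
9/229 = 9/229 = 0.04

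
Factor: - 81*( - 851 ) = 68931 = 3^4*23^1*37^1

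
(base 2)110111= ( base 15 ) 3a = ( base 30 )1p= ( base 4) 313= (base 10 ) 55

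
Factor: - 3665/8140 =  - 2^( - 2 )*11^ ( - 1) *37^( - 1 )*733^1 = - 733/1628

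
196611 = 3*65537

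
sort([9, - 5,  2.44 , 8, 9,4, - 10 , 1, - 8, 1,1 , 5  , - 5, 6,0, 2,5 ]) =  [ - 10,-8, - 5, - 5, 0 , 1, 1,  1, 2,2.44, 4,5,5,6,8,9,9 ] 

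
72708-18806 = 53902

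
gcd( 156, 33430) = 2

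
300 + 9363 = 9663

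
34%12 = 10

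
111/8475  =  37/2825  =  0.01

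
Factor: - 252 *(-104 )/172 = 6552/43 =2^3*3^2* 7^1*13^1*43^(-1 )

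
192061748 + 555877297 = 747939045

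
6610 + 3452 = 10062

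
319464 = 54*5916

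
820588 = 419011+401577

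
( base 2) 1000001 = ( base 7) 122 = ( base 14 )49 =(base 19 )38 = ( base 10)65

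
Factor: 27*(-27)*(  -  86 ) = 2^1*3^6*43^1 = 62694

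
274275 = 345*795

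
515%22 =9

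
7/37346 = 7/37346  =  0.00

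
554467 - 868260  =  -313793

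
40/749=40/749  =  0.05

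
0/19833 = 0 = 0.00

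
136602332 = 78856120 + 57746212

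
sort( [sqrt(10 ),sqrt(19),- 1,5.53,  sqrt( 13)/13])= [ - 1,  sqrt(13)/13  ,  sqrt(10), sqrt( 19 ),5.53]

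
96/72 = 1 + 1/3 =1.33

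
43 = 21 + 22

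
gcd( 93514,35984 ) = 2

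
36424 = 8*4553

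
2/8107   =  2/8107 =0.00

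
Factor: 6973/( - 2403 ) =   -  3^(  -  3)*19^1*89^( - 1)*367^1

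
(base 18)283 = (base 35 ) MP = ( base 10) 795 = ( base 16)31B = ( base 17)2cd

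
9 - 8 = 1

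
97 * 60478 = 5866366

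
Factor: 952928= 2^5*97^1*307^1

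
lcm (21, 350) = 1050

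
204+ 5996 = 6200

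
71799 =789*91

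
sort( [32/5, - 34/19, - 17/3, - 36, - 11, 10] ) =[  -  36, - 11,-17/3, - 34/19,32/5,10] 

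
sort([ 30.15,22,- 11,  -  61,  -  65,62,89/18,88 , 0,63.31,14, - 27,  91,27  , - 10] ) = [ - 65,  -  61, - 27, - 11, - 10, 0, 89/18, 14,22, 27 , 30.15, 62, 63.31 , 88 , 91] 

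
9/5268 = 3/1756 = 0.00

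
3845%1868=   109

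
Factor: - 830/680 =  - 2^(-2)*17^ (- 1)*83^1 = - 83/68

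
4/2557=4/2557 = 0.00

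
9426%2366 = 2328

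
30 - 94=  - 64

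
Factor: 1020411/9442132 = 2^( - 2)*3^3*5399^1*337219^( - 1) = 145773/1348876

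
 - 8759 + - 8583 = - 17342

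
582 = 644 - 62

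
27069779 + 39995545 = 67065324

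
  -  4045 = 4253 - 8298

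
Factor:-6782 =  - 2^1*3391^1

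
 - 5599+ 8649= 3050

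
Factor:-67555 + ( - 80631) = -148186  =  - 2^1*74093^1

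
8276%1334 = 272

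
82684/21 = 11812/3 = 3937.33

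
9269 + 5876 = 15145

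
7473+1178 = 8651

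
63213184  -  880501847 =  - 817288663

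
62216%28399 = 5418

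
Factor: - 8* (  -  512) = 4096  =  2^12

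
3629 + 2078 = 5707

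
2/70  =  1/35 = 0.03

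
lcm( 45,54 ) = 270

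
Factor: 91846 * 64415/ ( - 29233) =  - 2^1 * 5^1  *13^1 *19^1 * 23^( - 1)* 31^( - 1)*41^( - 1 ) * 991^1*2417^1 = -5916260090/29233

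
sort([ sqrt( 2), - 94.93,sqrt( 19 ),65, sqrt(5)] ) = [ - 94.93,sqrt(2),sqrt(5),sqrt(19),65]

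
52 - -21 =73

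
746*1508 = 1124968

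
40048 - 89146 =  - 49098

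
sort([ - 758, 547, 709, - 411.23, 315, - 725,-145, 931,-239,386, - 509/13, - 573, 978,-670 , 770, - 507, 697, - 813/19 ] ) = [-758 , - 725, - 670, - 573,  -  507, - 411.23,-239 , - 145 , - 813/19,  -  509/13,  315, 386, 547,697, 709, 770, 931, 978]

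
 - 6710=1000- 7710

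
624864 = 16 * 39054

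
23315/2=23315/2  =  11657.50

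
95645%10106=4691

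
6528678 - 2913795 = 3614883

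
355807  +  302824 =658631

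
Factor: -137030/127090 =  - 179^(-1)*193^1 =-193/179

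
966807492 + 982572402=1949379894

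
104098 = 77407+26691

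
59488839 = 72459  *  821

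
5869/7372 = 5869/7372 = 0.80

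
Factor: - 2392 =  - 2^3 * 13^1*23^1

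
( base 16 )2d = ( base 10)45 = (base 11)41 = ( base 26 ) 1J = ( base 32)1D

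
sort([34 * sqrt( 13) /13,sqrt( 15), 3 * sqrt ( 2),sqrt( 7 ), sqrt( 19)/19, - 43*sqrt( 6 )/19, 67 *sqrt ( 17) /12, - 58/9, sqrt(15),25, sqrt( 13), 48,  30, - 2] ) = [ - 58/9, - 43*sqrt( 6) /19, - 2,  sqrt( 19 ) /19, sqrt( 7) , sqrt( 13 ), sqrt(15),sqrt( 15), 3*sqrt (2),34 * sqrt (13)/13,67 * sqrt( 17)/12, 25 , 30,48]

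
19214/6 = 3202  +  1/3 = 3202.33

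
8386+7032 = 15418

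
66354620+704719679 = 771074299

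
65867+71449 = 137316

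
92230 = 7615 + 84615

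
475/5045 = 95/1009 = 0.09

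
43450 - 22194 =21256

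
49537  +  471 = 50008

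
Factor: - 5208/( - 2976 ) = 7/4 = 2^( - 2)* 7^1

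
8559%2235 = 1854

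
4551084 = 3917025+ 634059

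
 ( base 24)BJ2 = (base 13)3128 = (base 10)6794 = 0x1A8A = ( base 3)100022122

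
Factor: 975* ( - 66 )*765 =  - 49227750 = - 2^1 * 3^4 * 5^3 *11^1 * 13^1*17^1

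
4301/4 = 1075 + 1/4 =1075.25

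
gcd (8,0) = 8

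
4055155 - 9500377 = - 5445222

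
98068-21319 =76749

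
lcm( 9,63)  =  63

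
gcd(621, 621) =621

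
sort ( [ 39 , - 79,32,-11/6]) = [ - 79, - 11/6,32, 39 ] 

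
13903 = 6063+7840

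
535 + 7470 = 8005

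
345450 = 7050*49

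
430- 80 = 350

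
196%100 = 96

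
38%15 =8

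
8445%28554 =8445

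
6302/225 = 6302/225 = 28.01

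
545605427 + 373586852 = 919192279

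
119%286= 119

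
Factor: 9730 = 2^1 * 5^1*7^1 * 139^1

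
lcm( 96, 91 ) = 8736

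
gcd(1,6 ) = 1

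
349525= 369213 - 19688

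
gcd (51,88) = 1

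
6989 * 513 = 3585357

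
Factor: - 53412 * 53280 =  - 2^7*3^3*5^1*37^1*4451^1 = -2845791360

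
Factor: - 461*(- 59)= 59^1*461^1=27199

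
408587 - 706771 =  - 298184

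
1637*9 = 14733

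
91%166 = 91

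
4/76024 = 1/19006 = 0.00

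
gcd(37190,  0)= 37190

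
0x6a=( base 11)97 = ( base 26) 42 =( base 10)106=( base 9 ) 127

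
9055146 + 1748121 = 10803267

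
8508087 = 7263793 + 1244294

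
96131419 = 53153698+42977721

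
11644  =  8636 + 3008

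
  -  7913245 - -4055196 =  - 3858049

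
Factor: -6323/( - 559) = 13^ ( - 1 )*43^( - 1)*6323^1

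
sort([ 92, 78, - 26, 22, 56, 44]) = [ -26 , 22,44, 56,  78, 92]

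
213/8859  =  71/2953  =  0.02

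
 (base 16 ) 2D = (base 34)1b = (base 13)36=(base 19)27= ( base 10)45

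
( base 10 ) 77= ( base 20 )3h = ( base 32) 2D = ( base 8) 115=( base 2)1001101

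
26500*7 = 185500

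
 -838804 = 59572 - 898376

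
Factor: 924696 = 2^3*3^4*1427^1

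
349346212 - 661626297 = -312280085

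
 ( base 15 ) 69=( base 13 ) 78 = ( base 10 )99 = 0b1100011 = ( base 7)201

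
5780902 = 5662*1021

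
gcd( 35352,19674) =18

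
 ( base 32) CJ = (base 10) 403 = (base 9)487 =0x193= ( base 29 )dq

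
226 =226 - 0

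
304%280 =24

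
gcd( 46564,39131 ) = 1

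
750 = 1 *750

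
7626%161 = 59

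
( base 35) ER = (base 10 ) 517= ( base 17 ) 1D7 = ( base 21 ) 13d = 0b1000000101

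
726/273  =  2 + 60/91 = 2.66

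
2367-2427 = -60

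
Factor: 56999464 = 2^3 *263^1 * 27091^1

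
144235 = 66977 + 77258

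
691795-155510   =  536285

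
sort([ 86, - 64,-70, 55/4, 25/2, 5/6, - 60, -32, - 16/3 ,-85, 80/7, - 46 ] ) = [ - 85, - 70, - 64, - 60, - 46, - 32,  -  16/3, 5/6,80/7,25/2 , 55/4,86]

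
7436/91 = 81 + 5/7 = 81.71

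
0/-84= 0/1 = - 0.00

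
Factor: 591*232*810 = 111060720 = 2^4*3^5*5^1*29^1*197^1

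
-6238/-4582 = 3119/2291 = 1.36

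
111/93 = 37/31=1.19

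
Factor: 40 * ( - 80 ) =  - 2^7 * 5^2 = - 3200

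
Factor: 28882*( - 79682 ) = -2301375524 = - 2^2*7^1*2063^1*39841^1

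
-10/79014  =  -5/39507 = - 0.00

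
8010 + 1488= 9498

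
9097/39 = 233 + 10/39=233.26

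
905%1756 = 905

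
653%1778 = 653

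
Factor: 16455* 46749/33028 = 769254795/33028 = 2^( - 2 ) * 3^2 *5^1*23^( - 1)*359^ ( - 1)*1097^1*15583^1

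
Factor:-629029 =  - 629029^1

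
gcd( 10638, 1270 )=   2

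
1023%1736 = 1023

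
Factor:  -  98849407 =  - 17^1*101^1*57571^1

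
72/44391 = 24/14797 = 0.00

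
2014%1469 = 545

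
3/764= 3/764 = 0.00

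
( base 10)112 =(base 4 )1300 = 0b1110000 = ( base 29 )3P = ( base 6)304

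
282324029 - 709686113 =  - 427362084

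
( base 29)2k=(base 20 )3I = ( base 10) 78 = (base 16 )4e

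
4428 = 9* 492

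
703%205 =88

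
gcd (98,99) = 1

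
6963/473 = 14 + 31/43 = 14.72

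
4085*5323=21744455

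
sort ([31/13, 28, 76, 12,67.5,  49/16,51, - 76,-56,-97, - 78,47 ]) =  [- 97, - 78, -76,-56,31/13,49/16,12,28,47, 51, 67.5,76]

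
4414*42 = 185388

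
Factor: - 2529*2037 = -3^3*7^1*97^1*281^1 = - 5151573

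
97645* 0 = 0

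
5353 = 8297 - 2944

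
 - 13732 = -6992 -6740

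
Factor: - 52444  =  -2^2 * 7^1*1873^1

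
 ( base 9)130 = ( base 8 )154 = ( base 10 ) 108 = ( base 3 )11000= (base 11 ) 99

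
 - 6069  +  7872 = 1803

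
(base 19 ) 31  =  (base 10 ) 58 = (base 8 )72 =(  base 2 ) 111010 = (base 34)1O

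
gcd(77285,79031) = 1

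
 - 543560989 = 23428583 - 566989572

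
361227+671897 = 1033124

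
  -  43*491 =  - 21113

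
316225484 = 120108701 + 196116783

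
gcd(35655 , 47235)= 15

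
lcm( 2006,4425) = 150450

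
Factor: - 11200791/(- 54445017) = 3733597/18148339 = 7^1 * 11^ ( - 1)*677^( - 1 )*2437^( - 1 ) * 533371^1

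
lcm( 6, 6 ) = 6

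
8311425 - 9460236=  - 1148811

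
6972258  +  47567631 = 54539889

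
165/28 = 5 + 25/28 = 5.89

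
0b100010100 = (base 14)15a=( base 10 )276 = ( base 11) 231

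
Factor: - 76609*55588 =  - 4258541092 = - 2^2 * 13^2 * 71^1*83^1*1069^1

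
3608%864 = 152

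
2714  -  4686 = -1972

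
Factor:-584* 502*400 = - 2^8 * 5^2*73^1*251^1 = - 117267200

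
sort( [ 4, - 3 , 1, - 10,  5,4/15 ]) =[ - 10, - 3 , 4/15,1 , 4, 5 ]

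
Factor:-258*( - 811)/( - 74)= - 104619/37 = -3^1*37^ (  -  1)*43^1*811^1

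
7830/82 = 3915/41 = 95.49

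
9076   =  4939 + 4137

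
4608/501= 9  +  33/167 = 9.20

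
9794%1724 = 1174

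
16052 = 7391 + 8661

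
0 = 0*903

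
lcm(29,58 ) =58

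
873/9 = 97  =  97.00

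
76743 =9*8527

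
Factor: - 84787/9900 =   -  2^( - 2) * 3^ ( - 2)*5^( - 2 ) * 11^ ( - 1)*84787^1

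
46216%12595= 8431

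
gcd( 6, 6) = 6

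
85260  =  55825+29435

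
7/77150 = 7/77150 = 0.00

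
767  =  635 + 132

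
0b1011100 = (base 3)10102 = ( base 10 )92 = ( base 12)78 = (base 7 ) 161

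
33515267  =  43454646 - 9939379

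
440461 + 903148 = 1343609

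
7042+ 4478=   11520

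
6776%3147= 482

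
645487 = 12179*53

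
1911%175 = 161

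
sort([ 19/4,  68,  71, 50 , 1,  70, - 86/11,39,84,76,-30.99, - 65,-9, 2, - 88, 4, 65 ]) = [-88, - 65,-30.99, - 9, - 86/11, 1, 2,4,19/4, 39, 50, 65, 68,  70,71,76,84 ]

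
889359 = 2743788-1854429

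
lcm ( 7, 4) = 28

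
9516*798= 7593768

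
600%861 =600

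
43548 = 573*76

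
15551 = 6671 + 8880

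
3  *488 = 1464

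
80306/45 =1784+26/45 = 1784.58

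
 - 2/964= - 1/482 = - 0.00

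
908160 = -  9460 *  (-96)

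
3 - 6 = -3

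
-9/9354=- 3/3118 = -  0.00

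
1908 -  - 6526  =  8434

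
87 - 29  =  58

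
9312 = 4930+4382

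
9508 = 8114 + 1394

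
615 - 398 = 217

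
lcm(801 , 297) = 26433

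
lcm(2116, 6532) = 150236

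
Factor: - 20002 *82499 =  - 2^1*73^1*137^1*82499^1=-1650144998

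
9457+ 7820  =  17277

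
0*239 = 0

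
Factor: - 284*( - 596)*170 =28774880 = 2^5* 5^1*17^1* 71^1 * 149^1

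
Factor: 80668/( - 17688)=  -2^( -1 )*3^ ( - 1)*7^1*11^( - 1)*43^1= - 301/66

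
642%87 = 33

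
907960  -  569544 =338416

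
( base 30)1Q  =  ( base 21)2E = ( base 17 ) 35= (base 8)70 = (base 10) 56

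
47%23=1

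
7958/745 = 10+508/745  =  10.68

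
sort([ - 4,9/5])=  [ - 4 , 9/5]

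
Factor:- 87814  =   -2^1*23^2 *83^1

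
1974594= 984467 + 990127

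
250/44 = 125/22=5.68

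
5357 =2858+2499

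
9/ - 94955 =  - 9/94955 = -0.00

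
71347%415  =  382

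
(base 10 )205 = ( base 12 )151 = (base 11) 177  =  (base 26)7n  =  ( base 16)CD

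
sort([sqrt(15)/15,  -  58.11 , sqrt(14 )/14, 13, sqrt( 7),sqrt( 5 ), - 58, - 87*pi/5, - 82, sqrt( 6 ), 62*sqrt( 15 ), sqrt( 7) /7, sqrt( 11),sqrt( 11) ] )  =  [ - 82, - 58.11,- 58, - 87*pi/5,sqrt( 15 )/15,sqrt( 14) /14,  sqrt( 7)/7 , sqrt( 5 ),  sqrt( 6) , sqrt( 7),sqrt( 11 ),sqrt( 11) , 13 , 62 * sqrt(15)] 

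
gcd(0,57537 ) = 57537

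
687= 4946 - 4259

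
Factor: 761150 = 2^1*5^2*13^1 * 1171^1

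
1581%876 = 705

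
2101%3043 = 2101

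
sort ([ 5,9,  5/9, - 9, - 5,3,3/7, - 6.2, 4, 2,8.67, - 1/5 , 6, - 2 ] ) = [ - 9, - 6.2,-5 , - 2, - 1/5,3/7,5/9, 2 , 3, 4,5,6,8.67,9]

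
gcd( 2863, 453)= 1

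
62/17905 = 62/17905= 0.00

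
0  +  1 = 1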